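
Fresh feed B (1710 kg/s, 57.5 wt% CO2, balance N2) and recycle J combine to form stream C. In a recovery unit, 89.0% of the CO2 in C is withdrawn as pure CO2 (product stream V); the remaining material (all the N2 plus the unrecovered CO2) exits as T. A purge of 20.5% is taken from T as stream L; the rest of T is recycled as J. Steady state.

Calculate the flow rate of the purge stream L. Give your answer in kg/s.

751 kg/s

N2 enters only via B and leaves only via the purge: 1710×0.425 = 0.205×(N2 in T), and the recovery unit passes all N2, so N2 in C = N2 in T = 3545.1 kg/s.
CO2 in C: m_A = 1710×0.575 + (1−0.205)·(1−0.890)·m_A, so m_A = 983.25/0.9125 = 1077.5 kg/s.
T = (1−0.890)×1077.5 + 3545.1 = 3663.6 kg/s.
Purge L = 0.205×3663.6 = 751.05 kg/s.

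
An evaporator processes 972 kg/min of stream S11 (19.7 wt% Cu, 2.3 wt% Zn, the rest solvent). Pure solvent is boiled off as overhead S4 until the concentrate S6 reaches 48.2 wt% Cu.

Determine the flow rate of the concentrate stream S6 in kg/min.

Cu is conserved: 972×0.197 = 191.48 kg/min all reports to the concentrate.
Concentrate = 191.48/(target fraction) = 397.27 kg/min.

397.3 kg/min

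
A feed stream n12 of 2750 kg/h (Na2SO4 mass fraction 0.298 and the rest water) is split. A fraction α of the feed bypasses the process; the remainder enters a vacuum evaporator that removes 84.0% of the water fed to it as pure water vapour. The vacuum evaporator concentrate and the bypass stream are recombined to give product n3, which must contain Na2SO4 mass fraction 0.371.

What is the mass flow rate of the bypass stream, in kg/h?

1832 kg/h

All 2750×0.298 = 819.5 kg/h of Na2SO4 reaches n3, so n3 = 819.5/0.371 = 2208.9 kg/h and vapour = 541.11 kg/h.
The evaporator receives (1−α)·2750 of feed at 0.702 water and removes 0.840 of that water:
0.840×0.702×(1−α)×2750 = 541.11
(1−α) = 541.11/1621.6 = 0.3337;  α = 0.6663.
Bypass flow = 0.6663×2750 = 1832.4 kg/h.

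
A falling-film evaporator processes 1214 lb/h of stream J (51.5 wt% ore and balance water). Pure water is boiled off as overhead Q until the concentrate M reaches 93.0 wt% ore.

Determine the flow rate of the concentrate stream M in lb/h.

ore is conserved: 1214×0.515 = 625.21 lb/h all reports to the concentrate.
Concentrate = 625.21/(target fraction) = 672.27 lb/h.

672.3 lb/h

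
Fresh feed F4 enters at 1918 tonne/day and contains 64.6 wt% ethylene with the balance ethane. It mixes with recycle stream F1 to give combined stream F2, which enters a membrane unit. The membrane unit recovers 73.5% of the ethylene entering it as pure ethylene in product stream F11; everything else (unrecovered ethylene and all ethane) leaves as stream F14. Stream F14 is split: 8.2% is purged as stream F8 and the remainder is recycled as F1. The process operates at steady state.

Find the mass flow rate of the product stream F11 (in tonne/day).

ethylene in F2: m_A = 1918×0.646 + (1−0.082)·(1−0.735)·m_A, so m_A = 1239/0.7567 = 1637.3 tonne/day.
Product F11 = 0.735×1637.3 = 1203.4 tonne/day.

1203 tonne/day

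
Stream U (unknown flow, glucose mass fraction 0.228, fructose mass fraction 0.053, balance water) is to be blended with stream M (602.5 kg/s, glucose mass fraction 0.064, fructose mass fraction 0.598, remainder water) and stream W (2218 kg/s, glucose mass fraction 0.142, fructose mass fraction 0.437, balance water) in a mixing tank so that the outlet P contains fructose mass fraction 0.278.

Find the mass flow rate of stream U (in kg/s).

Let U be the unknown flow. Total out = 2820.5 + U.
fructose balance: 1329.6 + 0.053·U = 0.278·(2820.5 + U)
(0.053 − 0.278)·U = 0.278×2820.5 − 1329.6 = -545.46
U = -545.46 / -0.225 = 2424.3 kg/s

2424 kg/s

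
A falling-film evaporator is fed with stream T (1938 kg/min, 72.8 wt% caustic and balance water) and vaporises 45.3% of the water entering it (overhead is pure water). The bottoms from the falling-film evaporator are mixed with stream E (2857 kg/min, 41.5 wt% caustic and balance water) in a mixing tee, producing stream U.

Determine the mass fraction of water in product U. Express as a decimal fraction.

Vapour removed = 0.453×0.272×1938 = 238.79 kg/min; concentrate = 1699.2 kg/min.
water reaching the mixer = 288.34 (from concentrate) + 2857×0.585 = 1959.7 kg/min.
Product flow = 1699.2 + 2857 = 4556.2 kg/min; water fraction = 0.430.

0.430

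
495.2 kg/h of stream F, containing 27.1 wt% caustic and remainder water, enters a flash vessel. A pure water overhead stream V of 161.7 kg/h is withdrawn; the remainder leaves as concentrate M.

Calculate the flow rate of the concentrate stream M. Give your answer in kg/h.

333.5 kg/h

Concentrate = 495.2 − 161.7 = 333.5 kg/h.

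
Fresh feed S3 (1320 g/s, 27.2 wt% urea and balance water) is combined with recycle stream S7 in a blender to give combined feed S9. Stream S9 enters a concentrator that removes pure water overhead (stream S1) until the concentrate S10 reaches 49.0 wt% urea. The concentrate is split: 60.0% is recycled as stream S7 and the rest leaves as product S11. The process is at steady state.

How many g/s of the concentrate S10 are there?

1832 g/s

Overall urea balance (none leaves overhead): urea in fresh feed = urea in product, i.e. 1320×0.272 = (1−0.600)·S10·0.490.
S10 = 359.04/(0.490×0.400) = 1831.8 g/s.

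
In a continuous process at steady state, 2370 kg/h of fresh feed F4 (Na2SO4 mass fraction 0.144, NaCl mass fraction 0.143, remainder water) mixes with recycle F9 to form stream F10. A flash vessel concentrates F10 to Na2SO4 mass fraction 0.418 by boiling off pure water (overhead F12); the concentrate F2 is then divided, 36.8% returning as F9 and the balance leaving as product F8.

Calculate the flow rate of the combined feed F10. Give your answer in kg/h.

2845 kg/h

Overall Na2SO4 balance (none leaves overhead): Na2SO4 in fresh feed = Na2SO4 in product, i.e. 2370×0.144 = (1−0.368)·F2·0.418.
F2 = 341.28/(0.418×0.632) = 1291.9 kg/h.
Recycle F9 = 0.368×1291.9 = 475.41 kg/h.
Combined feed F10 = 2370 + 475.41 = 2845.4 kg/h.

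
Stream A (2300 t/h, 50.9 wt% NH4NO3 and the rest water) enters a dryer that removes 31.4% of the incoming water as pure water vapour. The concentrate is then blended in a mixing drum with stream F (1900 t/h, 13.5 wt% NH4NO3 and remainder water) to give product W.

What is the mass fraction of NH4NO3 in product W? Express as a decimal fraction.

0.371

Vapour removed = 0.314×0.491×2300 = 354.6 t/h; concentrate = 1945.4 t/h.
NH4NO3 reaching the mixer = 1170.7 (from concentrate) + 1900×0.135 = 1427.2 t/h.
Product flow = 1945.4 + 1900 = 3845.4 t/h; NH4NO3 fraction = 0.371.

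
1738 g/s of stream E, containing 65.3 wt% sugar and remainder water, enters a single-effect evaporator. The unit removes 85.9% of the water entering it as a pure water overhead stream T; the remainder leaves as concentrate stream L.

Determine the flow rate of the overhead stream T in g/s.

water entering = 1738×0.347 = 603.09 g/s; overhead removed = 0.859×603.09 = 518.05 g/s.

518.1 g/s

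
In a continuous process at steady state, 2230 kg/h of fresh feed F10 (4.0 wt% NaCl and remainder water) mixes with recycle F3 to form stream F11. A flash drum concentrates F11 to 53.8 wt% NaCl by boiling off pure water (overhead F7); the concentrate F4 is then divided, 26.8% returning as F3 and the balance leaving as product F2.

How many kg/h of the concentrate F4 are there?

Overall NaCl balance (none leaves overhead): NaCl in fresh feed = NaCl in product, i.e. 2230×0.040 = (1−0.268)·F4·0.538.
F4 = 89.2/(0.538×0.732) = 226.5 kg/h.

226.5 kg/h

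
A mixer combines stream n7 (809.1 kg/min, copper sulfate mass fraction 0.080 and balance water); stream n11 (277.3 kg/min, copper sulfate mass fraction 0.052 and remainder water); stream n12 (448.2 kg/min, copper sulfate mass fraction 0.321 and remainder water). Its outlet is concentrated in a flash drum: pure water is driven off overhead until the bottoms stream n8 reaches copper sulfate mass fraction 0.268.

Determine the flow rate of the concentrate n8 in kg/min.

copper sulfate entering = 809.1×0.080 + 277.3×0.052 + 448.2×0.321 = 223.02 kg/min.
All copper sulfate reports to n8, so n8 = 223.02/0.268 = 832.16 kg/min.

832.2 kg/min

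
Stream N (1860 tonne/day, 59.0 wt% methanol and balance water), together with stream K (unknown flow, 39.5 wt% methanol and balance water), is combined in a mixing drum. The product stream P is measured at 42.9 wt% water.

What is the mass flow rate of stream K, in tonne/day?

200.8 tonne/day

Let K be the unknown flow. Total out = 1860 + K.
water balance: 762.6 + 0.605·K = 0.429·(1860 + K)
(0.605 − 0.429)·K = 0.429×1860 − 762.6 = 35.34
K = 35.34 / 0.176 = 200.8 tonne/day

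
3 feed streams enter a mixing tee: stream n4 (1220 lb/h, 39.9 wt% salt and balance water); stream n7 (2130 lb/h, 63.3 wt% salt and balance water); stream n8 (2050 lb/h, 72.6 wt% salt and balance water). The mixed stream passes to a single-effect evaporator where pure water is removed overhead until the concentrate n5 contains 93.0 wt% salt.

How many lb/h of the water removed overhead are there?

salt entering = 1220×0.399 + 2130×0.633 + 2050×0.726 = 3323.4 lb/h.
All salt reports to n5, so n5 = 3323.4/0.930 = 3573.5 lb/h.
Total feed = 5400 lb/h; overhead = 5400 − 3573.5 = 1826.5 lb/h.

1826 lb/h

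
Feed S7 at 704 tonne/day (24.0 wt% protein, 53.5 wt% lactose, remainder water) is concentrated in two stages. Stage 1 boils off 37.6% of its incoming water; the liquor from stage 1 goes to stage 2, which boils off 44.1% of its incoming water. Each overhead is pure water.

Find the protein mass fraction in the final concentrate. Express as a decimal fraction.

0.281

water in feed = 704×0.225 = 158.4 tonne/day.
After stage 1: water left = (1−0.376)×158.4 = 98.842; stream total = 644.44 tonne/day.
After stage 2: water left = (1−0.441)×98.842 = 55.252; final concentrate = 600.85 tonne/day.
protein fraction = 168.96/600.85 = 0.281.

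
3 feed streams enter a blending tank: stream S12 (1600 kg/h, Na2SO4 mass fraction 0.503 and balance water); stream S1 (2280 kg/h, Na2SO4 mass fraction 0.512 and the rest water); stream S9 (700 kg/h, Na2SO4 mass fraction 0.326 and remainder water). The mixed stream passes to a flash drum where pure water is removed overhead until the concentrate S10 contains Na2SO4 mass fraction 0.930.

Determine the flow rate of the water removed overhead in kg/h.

Na2SO4 entering = 1600×0.503 + 2280×0.512 + 700×0.326 = 2200.4 kg/h.
All Na2SO4 reports to S10, so S10 = 2200.4/0.930 = 2366 kg/h.
Total feed = 4580 kg/h; overhead = 4580 − 2366 = 2214 kg/h.

2214 kg/h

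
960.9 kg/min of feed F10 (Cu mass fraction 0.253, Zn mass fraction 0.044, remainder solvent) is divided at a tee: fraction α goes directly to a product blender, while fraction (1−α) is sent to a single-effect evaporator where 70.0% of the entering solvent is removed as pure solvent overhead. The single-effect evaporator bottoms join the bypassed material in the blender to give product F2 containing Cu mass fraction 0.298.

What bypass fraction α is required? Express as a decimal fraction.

All 960.9×0.253 = 243.11 kg/min of Cu reaches F2, so F2 = 243.11/0.298 = 815.8 kg/min and vapour = 145.1 kg/min.
The evaporator receives (1−α)·960.9 of feed at 0.703 solvent and removes 0.700 of that solvent:
0.700×0.703×(1−α)×960.9 = 145.1
(1−α) = 145.1/472.86 = 0.3069;  α = 0.6931.

0.693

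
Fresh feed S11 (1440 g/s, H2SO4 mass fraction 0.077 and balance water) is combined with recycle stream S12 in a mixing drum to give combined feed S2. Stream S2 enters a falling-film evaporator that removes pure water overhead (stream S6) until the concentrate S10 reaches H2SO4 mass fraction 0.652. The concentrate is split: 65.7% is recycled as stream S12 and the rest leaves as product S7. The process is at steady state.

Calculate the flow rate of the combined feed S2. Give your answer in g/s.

1766 g/s

Overall H2SO4 balance (none leaves overhead): H2SO4 in fresh feed = H2SO4 in product, i.e. 1440×0.077 = (1−0.657)·S10·0.652.
S10 = 110.88/(0.652×0.343) = 495.81 g/s.
Recycle S12 = 0.657×495.81 = 325.74 g/s.
Combined feed S2 = 1440 + 325.74 = 1765.7 g/s.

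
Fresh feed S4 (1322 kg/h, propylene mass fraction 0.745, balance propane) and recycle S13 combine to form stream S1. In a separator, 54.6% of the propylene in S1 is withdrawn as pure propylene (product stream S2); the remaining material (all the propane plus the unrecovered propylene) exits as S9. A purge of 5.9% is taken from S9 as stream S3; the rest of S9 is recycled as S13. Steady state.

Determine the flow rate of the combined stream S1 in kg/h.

propane enters only via S4 and leaves only via the purge: 1322×0.255 = 0.059×(propane in S9), and the separator passes all propane, so propane in S1 = propane in S9 = 5713.7 kg/h.
propylene in S1: m_A = 1322×0.745 + (1−0.059)·(1−0.546)·m_A, so m_A = 984.89/0.5728 = 1719.5 kg/h.
S1 = 1719.5 + 5713.7 = 7433.2 kg/h.

7433 kg/h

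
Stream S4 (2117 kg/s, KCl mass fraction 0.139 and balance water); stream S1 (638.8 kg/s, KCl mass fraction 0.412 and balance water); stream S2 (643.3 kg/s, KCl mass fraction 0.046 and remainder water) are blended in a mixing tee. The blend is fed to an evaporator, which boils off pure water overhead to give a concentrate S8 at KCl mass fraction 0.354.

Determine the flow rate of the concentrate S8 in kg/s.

1658 kg/s

KCl entering = 2117×0.139 + 638.8×0.412 + 643.3×0.046 = 587.04 kg/s.
All KCl reports to S8, so S8 = 587.04/0.354 = 1658.3 kg/s.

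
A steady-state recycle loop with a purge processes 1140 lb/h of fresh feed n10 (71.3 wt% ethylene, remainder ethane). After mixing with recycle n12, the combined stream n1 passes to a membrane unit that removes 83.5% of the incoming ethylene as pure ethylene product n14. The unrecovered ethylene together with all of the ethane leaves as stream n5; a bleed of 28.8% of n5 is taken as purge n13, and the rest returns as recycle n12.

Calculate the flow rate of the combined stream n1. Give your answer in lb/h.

2057 lb/h

ethane enters only via n10 and leaves only via the purge: 1140×0.287 = 0.288×(ethane in n5), and the membrane unit passes all ethane, so ethane in n1 = ethane in n5 = 1136 lb/h.
ethylene in n1: m_A = 1140×0.713 + (1−0.288)·(1−0.835)·m_A, so m_A = 812.82/0.8825 = 921.02 lb/h.
n1 = 921.02 + 1136 = 2057.1 lb/h.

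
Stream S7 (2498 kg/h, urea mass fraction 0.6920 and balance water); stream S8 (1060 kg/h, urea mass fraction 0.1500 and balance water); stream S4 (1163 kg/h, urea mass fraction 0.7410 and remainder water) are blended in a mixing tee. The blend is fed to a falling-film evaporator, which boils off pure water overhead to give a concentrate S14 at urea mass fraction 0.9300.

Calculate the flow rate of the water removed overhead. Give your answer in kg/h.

1765 kg/h

urea entering = 2498×0.692 + 1060×0.150 + 1163×0.741 = 2749.4 kg/h.
All urea reports to S14, so S14 = 2749.4/0.930 = 2956.3 kg/h.
Total feed = 4721 kg/h; overhead = 4721 − 2956.3 = 1764.7 kg/h.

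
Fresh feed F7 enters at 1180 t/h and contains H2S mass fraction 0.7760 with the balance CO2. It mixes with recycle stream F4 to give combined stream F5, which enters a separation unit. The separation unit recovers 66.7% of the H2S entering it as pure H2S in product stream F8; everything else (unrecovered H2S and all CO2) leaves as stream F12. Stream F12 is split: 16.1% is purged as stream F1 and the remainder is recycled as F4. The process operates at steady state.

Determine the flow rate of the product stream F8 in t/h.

847.6 t/h

H2S in F5: m_A = 1180×0.776 + (1−0.161)·(1−0.667)·m_A, so m_A = 915.68/0.7206 = 1270.7 t/h.
Product F8 = 0.667×1270.7 = 847.55 t/h.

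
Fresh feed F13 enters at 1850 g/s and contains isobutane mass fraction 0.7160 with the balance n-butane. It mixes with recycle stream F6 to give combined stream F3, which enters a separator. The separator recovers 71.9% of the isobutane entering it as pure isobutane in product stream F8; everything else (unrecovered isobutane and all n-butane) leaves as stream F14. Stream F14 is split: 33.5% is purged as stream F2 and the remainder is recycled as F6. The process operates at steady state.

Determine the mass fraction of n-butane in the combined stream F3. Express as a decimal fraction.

0.4905

n-butane enters only via F13 and leaves only via the purge: 1850×0.284 = 0.335×(n-butane in F14), and the separator passes all n-butane, so n-butane in F3 = n-butane in F14 = 1568.4 g/s.
isobutane in F3: m_A = 1850×0.716 + (1−0.335)·(1−0.719)·m_A, so m_A = 1324.6/0.8131 = 1629 g/s.
F3 = 1629 + 1568.4 = 3197.4 g/s.
n-butane fraction in F3 = 1568.4/3197.4 = 0.4905.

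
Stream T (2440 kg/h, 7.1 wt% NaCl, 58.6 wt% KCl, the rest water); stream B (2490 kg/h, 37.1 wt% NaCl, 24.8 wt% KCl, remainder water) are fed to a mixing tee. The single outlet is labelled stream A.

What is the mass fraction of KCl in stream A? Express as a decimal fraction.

0.4153

Total flow out = 2440 + 2490 = 4930 kg/h.
KCl in = 2440×0.586 + 2490×0.248 = 2047.4 kg/h.
KCl mass fraction in A = 2047.4/4930 = 0.4153.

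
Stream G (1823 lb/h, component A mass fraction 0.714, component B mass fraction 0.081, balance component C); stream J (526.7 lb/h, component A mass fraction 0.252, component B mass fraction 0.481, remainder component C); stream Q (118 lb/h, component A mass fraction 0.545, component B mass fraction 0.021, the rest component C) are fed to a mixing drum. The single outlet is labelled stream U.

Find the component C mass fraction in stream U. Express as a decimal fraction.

Total flow out = 1823 + 526.7 + 118 = 2467.7 lb/h.
component C in = 1823×0.205 + 526.7×0.267 + 118×0.434 = 565.56 lb/h.
component C mass fraction in U = 565.56/2467.7 = 0.229.

0.229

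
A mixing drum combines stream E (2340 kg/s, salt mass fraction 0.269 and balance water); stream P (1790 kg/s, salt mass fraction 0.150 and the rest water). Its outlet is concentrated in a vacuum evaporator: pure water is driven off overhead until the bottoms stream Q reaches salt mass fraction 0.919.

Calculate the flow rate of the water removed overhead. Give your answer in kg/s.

3153 kg/s

salt entering = 2340×0.269 + 1790×0.150 = 897.96 kg/s.
All salt reports to Q, so Q = 897.96/0.919 = 977.11 kg/s.
Total feed = 4130 kg/s; overhead = 4130 − 977.11 = 3152.9 kg/s.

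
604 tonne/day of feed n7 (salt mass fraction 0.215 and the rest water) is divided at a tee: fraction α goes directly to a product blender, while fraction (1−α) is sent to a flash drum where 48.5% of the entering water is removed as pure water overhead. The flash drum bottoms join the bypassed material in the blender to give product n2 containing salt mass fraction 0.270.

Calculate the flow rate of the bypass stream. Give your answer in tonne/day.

280.8 tonne/day

All 604×0.215 = 129.86 tonne/day of salt reaches n2, so n2 = 129.86/0.270 = 480.96 tonne/day and vapour = 123.04 tonne/day.
The evaporator receives (1−α)·604 of feed at 0.785 water and removes 0.485 of that water:
0.485×0.785×(1−α)×604 = 123.04
(1−α) = 123.04/229.96 = 0.5350;  α = 0.4650.
Bypass flow = 0.4650×604 = 280.83 tonne/day.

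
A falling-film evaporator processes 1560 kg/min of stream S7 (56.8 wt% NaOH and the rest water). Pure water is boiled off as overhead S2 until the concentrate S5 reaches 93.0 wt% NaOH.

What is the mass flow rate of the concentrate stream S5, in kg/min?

NaOH is conserved: 1560×0.568 = 886.08 kg/min all reports to the concentrate.
Concentrate = 886.08/(target fraction) = 952.77 kg/min.

952.8 kg/min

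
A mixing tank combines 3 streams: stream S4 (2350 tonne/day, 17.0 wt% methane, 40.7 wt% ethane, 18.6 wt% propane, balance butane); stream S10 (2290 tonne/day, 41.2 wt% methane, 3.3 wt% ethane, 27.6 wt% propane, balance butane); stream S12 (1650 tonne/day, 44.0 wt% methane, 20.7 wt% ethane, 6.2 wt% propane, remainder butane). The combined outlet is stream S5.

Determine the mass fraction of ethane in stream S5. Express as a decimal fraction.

Total flow out = 2350 + 2290 + 1650 = 6290 tonne/day.
ethane in = 2350×0.407 + 2290×0.033 + 1650×0.207 = 1373.6 tonne/day.
ethane mass fraction in S5 = 1373.6/6290 = 0.218.

0.218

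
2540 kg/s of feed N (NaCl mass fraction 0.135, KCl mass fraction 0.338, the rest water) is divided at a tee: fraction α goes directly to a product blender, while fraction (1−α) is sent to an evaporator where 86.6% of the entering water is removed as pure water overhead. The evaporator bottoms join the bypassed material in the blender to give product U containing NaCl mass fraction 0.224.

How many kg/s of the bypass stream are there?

328.7 kg/s

All 2540×0.135 = 342.9 kg/s of NaCl reaches U, so U = 342.9/0.224 = 1530.8 kg/s and vapour = 1009.2 kg/s.
The evaporator receives (1−α)·2540 of feed at 0.527 water and removes 0.866 of that water:
0.866×0.527×(1−α)×2540 = 1009.2
(1−α) = 1009.2/1159.2 = 0.8706;  α = 0.1294.
Bypass flow = 0.1294×2540 = 328.7 kg/s.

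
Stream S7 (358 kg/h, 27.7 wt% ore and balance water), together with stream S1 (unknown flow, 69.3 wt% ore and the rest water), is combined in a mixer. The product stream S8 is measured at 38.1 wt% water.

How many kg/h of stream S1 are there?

Let S1 be the unknown flow. Total out = 358 + S1.
water balance: 258.83 + 0.307·S1 = 0.381·(358 + S1)
(0.307 − 0.381)·S1 = 0.381×358 − 258.83 = -122.44
S1 = -122.44 / -0.074 = 1654.5 kg/h

1655 kg/h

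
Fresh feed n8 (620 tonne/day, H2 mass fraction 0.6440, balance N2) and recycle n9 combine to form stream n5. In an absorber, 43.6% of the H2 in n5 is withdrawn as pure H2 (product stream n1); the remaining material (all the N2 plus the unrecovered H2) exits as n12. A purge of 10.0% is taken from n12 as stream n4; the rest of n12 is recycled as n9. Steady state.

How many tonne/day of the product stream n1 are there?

H2 in n5: m_A = 620×0.644 + (1−0.100)·(1−0.436)·m_A, so m_A = 399.28/0.4924 = 810.89 tonne/day.
Product n1 = 0.436×810.89 = 353.55 tonne/day.

353.5 tonne/day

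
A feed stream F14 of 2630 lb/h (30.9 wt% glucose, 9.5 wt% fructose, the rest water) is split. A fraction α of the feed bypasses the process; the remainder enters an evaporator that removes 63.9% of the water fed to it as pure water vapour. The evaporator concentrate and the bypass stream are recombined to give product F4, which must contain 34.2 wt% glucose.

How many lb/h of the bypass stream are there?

1964 lb/h

All 2630×0.309 = 812.67 lb/h of glucose reaches F4, so F4 = 812.67/0.342 = 2376.2 lb/h and vapour = 253.77 lb/h.
The evaporator receives (1−α)·2630 of feed at 0.596 water and removes 0.639 of that water:
0.639×0.596×(1−α)×2630 = 253.77
(1−α) = 253.77/1001.6 = 0.2534;  α = 0.7466.
Bypass flow = 0.7466×2630 = 1963.7 lb/h.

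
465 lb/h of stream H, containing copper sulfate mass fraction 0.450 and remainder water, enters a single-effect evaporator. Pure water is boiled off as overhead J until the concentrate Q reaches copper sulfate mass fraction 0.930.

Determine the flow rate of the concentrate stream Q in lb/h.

copper sulfate is conserved: 465×0.450 = 209.25 lb/h all reports to the concentrate.
Concentrate = 209.25/(target fraction) = 225 lb/h.

225 lb/h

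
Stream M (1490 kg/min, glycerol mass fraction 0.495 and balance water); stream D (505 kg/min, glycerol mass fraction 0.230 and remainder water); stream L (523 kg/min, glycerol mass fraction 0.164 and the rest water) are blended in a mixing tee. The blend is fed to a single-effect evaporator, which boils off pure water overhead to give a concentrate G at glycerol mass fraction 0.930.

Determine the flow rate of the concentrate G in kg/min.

glycerol entering = 1490×0.495 + 505×0.230 + 523×0.164 = 939.47 kg/min.
All glycerol reports to G, so G = 939.47/0.930 = 1010.2 kg/min.

1010 kg/min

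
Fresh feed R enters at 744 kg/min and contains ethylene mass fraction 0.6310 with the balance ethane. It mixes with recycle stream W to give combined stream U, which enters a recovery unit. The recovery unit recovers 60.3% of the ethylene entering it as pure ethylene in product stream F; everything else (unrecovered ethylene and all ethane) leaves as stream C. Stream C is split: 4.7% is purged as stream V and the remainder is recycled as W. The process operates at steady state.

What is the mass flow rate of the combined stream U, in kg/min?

ethane enters only via R and leaves only via the purge: 744×0.369 = 0.047×(ethane in C), and the recovery unit passes all ethane, so ethane in U = ethane in C = 5841.2 kg/min.
ethylene in U: m_A = 744×0.631 + (1−0.047)·(1−0.603)·m_A, so m_A = 469.46/0.6217 = 755.18 kg/min.
U = 755.18 + 5841.2 = 6596.4 kg/min.

6596 kg/min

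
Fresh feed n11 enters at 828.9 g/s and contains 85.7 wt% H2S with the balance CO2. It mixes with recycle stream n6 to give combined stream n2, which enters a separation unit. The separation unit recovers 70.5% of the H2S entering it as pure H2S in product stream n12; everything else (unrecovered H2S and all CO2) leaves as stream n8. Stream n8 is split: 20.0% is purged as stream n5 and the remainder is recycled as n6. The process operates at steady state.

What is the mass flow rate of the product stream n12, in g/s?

H2S in n2: m_A = 828.9×0.857 + (1−0.200)·(1−0.705)·m_A, so m_A = 710.37/0.7640 = 929.8 g/s.
Product n12 = 0.705×929.8 = 655.51 g/s.

655.5 g/s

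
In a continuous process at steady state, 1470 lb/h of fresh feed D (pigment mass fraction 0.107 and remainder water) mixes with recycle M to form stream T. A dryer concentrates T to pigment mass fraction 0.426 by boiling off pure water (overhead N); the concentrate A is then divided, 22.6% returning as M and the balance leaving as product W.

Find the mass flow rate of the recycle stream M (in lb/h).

Overall pigment balance (none leaves overhead): pigment in fresh feed = pigment in product, i.e. 1470×0.107 = (1−0.226)·A·0.426.
A = 157.29/(0.426×0.774) = 477.04 lb/h.
Recycle M = 0.226×477.04 = 107.81 lb/h.

107.8 lb/h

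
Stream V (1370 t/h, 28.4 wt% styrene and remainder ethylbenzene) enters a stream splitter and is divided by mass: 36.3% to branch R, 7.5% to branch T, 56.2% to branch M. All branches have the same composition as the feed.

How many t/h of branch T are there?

102.8 t/h

Branch T flow = 0.075×1370 = 102.75 t/h.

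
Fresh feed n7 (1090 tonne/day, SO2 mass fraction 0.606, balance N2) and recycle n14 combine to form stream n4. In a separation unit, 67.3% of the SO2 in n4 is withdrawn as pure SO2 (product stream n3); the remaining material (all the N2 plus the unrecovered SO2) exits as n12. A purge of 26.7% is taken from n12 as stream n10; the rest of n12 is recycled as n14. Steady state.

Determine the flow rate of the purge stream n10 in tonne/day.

505.3 tonne/day

N2 enters only via n7 and leaves only via the purge: 1090×0.394 = 0.267×(N2 in n12), and the separation unit passes all N2, so N2 in n4 = N2 in n12 = 1608.5 tonne/day.
SO2 in n4: m_A = 1090×0.606 + (1−0.267)·(1−0.673)·m_A, so m_A = 660.54/0.7603 = 868.78 tonne/day.
n12 = (1−0.673)×868.78 + 1608.5 = 1892.6 tonne/day.
Purge n10 = 0.267×1892.6 = 505.31 tonne/day.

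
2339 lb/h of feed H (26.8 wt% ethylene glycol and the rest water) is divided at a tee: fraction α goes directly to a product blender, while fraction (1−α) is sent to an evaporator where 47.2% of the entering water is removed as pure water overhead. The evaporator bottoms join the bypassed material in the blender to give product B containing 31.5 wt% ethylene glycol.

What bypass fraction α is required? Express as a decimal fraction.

All 2339×0.268 = 626.85 lb/h of ethylene glycol reaches B, so B = 626.85/0.315 = 1990 lb/h and vapour = 348.99 lb/h.
The evaporator receives (1−α)·2339 of feed at 0.732 water and removes 0.472 of that water:
0.472×0.732×(1−α)×2339 = 348.99
(1−α) = 348.99/808.13 = 0.4319;  α = 0.5681.

0.568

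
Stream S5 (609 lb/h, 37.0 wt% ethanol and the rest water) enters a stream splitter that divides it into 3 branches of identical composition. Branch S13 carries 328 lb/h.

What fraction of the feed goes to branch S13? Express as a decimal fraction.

Fraction to S13 = 328/609 = 0.5386.

0.539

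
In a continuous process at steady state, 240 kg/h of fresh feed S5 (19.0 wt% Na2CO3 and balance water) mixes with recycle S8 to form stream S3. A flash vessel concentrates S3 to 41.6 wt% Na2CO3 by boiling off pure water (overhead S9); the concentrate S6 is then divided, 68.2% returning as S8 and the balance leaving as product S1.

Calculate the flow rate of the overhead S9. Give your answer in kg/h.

Overall Na2CO3 balance (none leaves overhead): Na2CO3 in fresh feed = Na2CO3 in product, i.e. 240×0.190 = (1−0.682)·S6·0.416.
S6 = 45.6/(0.416×0.318) = 344.7 kg/h.
Recycle S8 = 0.682×344.7 = 235.09 kg/h.
Combined feed S3 = 240 + 235.09 = 475.09 kg/h.
Overhead S9 = S3 − S6 = 475.09 − 344.7 = 130.38 kg/h.

130.4 kg/h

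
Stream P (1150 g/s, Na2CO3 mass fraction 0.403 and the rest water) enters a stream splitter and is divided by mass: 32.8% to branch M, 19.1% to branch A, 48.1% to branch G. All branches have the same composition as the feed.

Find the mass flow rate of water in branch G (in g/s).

Branch G total = 0.481×1150 = 553.15 g/s.
water in G = 0.597×553.15 = 330.23 g/s.

330.2 g/s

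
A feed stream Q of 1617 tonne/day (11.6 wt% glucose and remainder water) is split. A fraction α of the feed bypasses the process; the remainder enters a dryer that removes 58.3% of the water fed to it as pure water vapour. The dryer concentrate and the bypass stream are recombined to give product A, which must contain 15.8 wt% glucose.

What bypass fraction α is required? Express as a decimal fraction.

0.484

All 1617×0.116 = 187.57 tonne/day of glucose reaches A, so A = 187.57/0.158 = 1187.2 tonne/day and vapour = 429.84 tonne/day.
The evaporator receives (1−α)·1617 of feed at 0.884 water and removes 0.583 of that water:
0.583×0.884×(1−α)×1617 = 429.84
(1−α) = 429.84/833.36 = 0.5158;  α = 0.4842.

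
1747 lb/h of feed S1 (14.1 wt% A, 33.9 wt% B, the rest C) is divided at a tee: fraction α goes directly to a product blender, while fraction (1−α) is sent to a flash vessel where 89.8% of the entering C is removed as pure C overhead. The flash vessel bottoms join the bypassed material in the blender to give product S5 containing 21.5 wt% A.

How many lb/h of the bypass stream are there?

459.3 lb/h

All 1747×0.141 = 246.33 lb/h of A reaches S5, so S5 = 246.33/0.215 = 1145.7 lb/h and vapour = 601.29 lb/h.
The evaporator receives (1−α)·1747 of feed at 0.520 C and removes 0.898 of that C:
0.898×0.520×(1−α)×1747 = 601.29
(1−α) = 601.29/815.78 = 0.7371;  α = 0.2629.
Bypass flow = 0.2629×1747 = 459.32 lb/h.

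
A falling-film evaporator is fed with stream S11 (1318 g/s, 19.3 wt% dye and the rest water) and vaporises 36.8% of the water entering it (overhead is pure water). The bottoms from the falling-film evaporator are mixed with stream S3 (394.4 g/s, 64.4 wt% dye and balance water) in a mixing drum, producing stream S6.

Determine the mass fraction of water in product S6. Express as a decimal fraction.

Vapour removed = 0.368×0.807×1318 = 391.41 g/s; concentrate = 926.59 g/s.
water reaching the mixer = 672.21 (from concentrate) + 394.4×0.356 = 812.62 g/s.
Product flow = 926.59 + 394.4 = 1321 g/s; water fraction = 0.6152.

0.6152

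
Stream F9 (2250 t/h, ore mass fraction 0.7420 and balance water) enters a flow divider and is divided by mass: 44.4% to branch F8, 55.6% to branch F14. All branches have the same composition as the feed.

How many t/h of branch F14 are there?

Branch F14 flow = 0.556×2250 = 1251 t/h.

1251 t/h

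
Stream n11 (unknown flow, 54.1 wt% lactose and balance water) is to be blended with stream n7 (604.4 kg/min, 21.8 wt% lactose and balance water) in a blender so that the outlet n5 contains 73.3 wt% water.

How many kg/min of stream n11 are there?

Let n11 be the unknown flow. Total out = 604.4 + n11.
water balance: 472.64 + 0.459·n11 = 0.733·(604.4 + n11)
(0.459 − 0.733)·n11 = 0.733×604.4 − 472.64 = -29.616
n11 = -29.616 / -0.274 = 108.09 kg/min

108.1 kg/min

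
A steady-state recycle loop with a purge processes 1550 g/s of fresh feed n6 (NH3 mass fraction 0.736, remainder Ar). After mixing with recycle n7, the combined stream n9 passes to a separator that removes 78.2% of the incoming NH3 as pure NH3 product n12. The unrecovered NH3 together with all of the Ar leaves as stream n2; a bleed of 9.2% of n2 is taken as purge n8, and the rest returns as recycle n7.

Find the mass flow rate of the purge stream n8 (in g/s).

437.7 g/s

Ar enters only via n6 and leaves only via the purge: 1550×0.264 = 0.092×(Ar in n2), and the separator passes all Ar, so Ar in n9 = Ar in n2 = 4447.8 g/s.
NH3 in n9: m_A = 1550×0.736 + (1−0.092)·(1−0.782)·m_A, so m_A = 1140.8/0.8021 = 1422.3 g/s.
n2 = (1−0.782)×1422.3 + 4447.8 = 4757.9 g/s.
Purge n8 = 0.092×4757.9 = 437.73 g/s.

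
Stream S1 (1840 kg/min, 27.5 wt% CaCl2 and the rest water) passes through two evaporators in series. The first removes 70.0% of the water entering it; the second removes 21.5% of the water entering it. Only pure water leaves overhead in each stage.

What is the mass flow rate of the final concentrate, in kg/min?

water in feed = 1840×0.725 = 1334 kg/min.
After stage 1: water left = (1−0.700)×1334 = 400.2; stream total = 906.2 kg/min.
After stage 2: water left = (1−0.215)×400.2 = 314.16; final concentrate = 820.16 kg/min.

820.2 kg/min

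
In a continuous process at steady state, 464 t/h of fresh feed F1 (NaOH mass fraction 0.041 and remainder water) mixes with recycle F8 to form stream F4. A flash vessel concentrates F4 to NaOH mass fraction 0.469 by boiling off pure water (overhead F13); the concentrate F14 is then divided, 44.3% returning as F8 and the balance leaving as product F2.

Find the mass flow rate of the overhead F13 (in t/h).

Overall NaOH balance (none leaves overhead): NaOH in fresh feed = NaOH in product, i.e. 464×0.041 = (1−0.443)·F14·0.469.
F14 = 19.024/(0.469×0.557) = 72.824 t/h.
Recycle F8 = 0.443×72.824 = 32.261 t/h.
Combined feed F4 = 464 + 32.261 = 496.26 t/h.
Overhead F13 = F4 − F14 = 496.26 − 72.824 = 423.44 t/h.

423.4 t/h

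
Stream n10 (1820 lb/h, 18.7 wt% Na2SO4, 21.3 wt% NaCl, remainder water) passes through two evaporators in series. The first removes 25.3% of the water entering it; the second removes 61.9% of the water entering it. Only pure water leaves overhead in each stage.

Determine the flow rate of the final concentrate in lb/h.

water in feed = 1820×0.600 = 1092 lb/h.
After stage 1: water left = (1−0.253)×1092 = 815.72; stream total = 1543.7 lb/h.
After stage 2: water left = (1−0.619)×815.72 = 310.79; final concentrate = 1038.8 lb/h.

1039 lb/h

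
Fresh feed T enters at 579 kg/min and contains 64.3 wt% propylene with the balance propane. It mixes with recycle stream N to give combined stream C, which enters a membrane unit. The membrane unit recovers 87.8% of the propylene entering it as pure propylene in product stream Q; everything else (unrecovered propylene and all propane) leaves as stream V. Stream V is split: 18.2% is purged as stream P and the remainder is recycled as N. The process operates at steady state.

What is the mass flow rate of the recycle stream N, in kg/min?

propane enters only via T and leaves only via the purge: 579×0.357 = 0.182×(propane in V), and the membrane unit passes all propane, so propane in C = propane in V = 1135.7 kg/min.
propylene in C: m_A = 579×0.643 + (1−0.182)·(1−0.878)·m_A, so m_A = 372.3/0.9002 = 413.57 kg/min.
V = (1−0.878)×413.57 + 1135.7 = 1186.2 kg/min.
Recycle N = (1−0.182)×1186.2 = 970.3 kg/min.

970.3 kg/min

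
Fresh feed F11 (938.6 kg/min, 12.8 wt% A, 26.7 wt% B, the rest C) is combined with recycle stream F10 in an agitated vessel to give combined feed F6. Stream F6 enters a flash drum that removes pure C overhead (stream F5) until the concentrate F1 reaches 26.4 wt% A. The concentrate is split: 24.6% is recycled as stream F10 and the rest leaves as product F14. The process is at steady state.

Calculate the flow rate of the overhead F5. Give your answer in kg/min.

483.5 kg/min

Overall A balance (none leaves overhead): A in fresh feed = A in product, i.e. 938.6×0.128 = (1−0.246)·F1·0.264.
F1 = 120.14/(0.264×0.754) = 603.55 kg/min.
Recycle F10 = 0.246×603.55 = 148.47 kg/min.
Combined feed F6 = 938.6 + 148.47 = 1087.1 kg/min.
Overhead F5 = F6 − F1 = 1087.1 − 603.55 = 483.52 kg/min.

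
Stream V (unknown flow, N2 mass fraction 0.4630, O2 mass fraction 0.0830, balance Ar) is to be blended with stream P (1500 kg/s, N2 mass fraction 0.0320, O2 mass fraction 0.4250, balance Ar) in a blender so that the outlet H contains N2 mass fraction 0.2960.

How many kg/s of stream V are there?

Let V be the unknown flow. Total out = 1500 + V.
N2 balance: 48 + 0.463·V = 0.296·(1500 + V)
(0.463 − 0.296)·V = 0.296×1500 − 48 = 396
V = 396 / 0.167 = 2371.3 kg/s

2371 kg/s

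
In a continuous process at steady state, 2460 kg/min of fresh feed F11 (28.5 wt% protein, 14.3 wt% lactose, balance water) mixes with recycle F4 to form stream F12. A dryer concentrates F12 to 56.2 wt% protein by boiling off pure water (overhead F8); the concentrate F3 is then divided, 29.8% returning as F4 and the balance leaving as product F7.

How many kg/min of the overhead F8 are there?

Overall protein balance (none leaves overhead): protein in fresh feed = protein in product, i.e. 2460×0.285 = (1−0.298)·F3·0.562.
F3 = 701.1/(0.562×0.702) = 1777.1 kg/min.
Recycle F4 = 0.298×1777.1 = 529.57 kg/min.
Combined feed F12 = 2460 + 529.57 = 2989.6 kg/min.
Overhead F8 = F12 − F3 = 2989.6 − 1777.1 = 1212.5 kg/min.

1212 kg/min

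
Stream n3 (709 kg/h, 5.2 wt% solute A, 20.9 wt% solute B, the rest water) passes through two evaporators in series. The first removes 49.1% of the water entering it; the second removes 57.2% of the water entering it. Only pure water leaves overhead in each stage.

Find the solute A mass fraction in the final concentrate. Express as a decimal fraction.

0.123

water in feed = 709×0.739 = 523.95 kg/h.
After stage 1: water left = (1−0.491)×523.95 = 266.69; stream total = 451.74 kg/h.
After stage 2: water left = (1−0.572)×266.69 = 114.14; final concentrate = 299.19 kg/h.
solute A fraction = 36.868/299.19 = 0.123.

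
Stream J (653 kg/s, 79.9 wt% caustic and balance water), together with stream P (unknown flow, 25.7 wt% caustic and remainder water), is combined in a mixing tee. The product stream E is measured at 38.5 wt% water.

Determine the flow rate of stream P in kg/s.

Let P be the unknown flow. Total out = 653 + P.
water balance: 131.25 + 0.743·P = 0.385·(653 + P)
(0.743 − 0.385)·P = 0.385×653 − 131.25 = 120.15
P = 120.15 / 0.358 = 335.62 kg/s

335.6 kg/s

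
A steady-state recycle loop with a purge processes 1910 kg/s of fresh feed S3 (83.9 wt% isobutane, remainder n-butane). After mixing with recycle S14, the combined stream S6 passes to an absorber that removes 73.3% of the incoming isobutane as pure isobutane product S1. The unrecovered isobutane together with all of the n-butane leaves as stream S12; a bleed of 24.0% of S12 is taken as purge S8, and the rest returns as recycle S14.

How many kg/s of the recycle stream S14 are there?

n-butane enters only via S3 and leaves only via the purge: 1910×0.161 = 0.240×(n-butane in S12), and the absorber passes all n-butane, so n-butane in S6 = n-butane in S12 = 1281.3 kg/s.
isobutane in S6: m_A = 1910×0.839 + (1−0.240)·(1−0.733)·m_A, so m_A = 1602.5/0.7971 = 2010.5 kg/s.
S12 = (1−0.733)×2010.5 + 1281.3 = 1818.1 kg/s.
Recycle S14 = (1−0.240)×1818.1 = 1381.7 kg/s.

1382 kg/s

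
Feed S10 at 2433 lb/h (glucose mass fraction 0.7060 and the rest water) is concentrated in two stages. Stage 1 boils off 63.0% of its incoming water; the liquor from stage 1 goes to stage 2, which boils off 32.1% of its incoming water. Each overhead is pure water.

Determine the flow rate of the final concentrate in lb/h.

1897 lb/h

water in feed = 2433×0.294 = 715.3 lb/h.
After stage 1: water left = (1−0.630)×715.3 = 264.66; stream total = 1982.4 lb/h.
After stage 2: water left = (1−0.321)×264.66 = 179.71; final concentrate = 1897.4 lb/h.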